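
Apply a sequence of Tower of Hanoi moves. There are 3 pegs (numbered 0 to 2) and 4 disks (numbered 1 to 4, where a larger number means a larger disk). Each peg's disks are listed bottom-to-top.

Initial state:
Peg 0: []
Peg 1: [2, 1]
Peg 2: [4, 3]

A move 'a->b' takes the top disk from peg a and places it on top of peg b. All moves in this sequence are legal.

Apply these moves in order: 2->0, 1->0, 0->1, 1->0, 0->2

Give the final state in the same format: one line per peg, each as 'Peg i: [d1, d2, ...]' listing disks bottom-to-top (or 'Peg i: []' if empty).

After move 1 (2->0):
Peg 0: [3]
Peg 1: [2, 1]
Peg 2: [4]

After move 2 (1->0):
Peg 0: [3, 1]
Peg 1: [2]
Peg 2: [4]

After move 3 (0->1):
Peg 0: [3]
Peg 1: [2, 1]
Peg 2: [4]

After move 4 (1->0):
Peg 0: [3, 1]
Peg 1: [2]
Peg 2: [4]

After move 5 (0->2):
Peg 0: [3]
Peg 1: [2]
Peg 2: [4, 1]

Answer: Peg 0: [3]
Peg 1: [2]
Peg 2: [4, 1]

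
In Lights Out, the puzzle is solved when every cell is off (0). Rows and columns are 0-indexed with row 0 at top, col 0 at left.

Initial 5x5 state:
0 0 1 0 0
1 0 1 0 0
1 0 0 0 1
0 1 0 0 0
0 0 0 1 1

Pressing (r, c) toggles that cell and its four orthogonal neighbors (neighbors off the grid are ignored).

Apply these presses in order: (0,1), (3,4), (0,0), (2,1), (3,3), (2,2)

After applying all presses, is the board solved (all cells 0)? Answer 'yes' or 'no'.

After press 1 at (0,1):
1 1 0 0 0
1 1 1 0 0
1 0 0 0 1
0 1 0 0 0
0 0 0 1 1

After press 2 at (3,4):
1 1 0 0 0
1 1 1 0 0
1 0 0 0 0
0 1 0 1 1
0 0 0 1 0

After press 3 at (0,0):
0 0 0 0 0
0 1 1 0 0
1 0 0 0 0
0 1 0 1 1
0 0 0 1 0

After press 4 at (2,1):
0 0 0 0 0
0 0 1 0 0
0 1 1 0 0
0 0 0 1 1
0 0 0 1 0

After press 5 at (3,3):
0 0 0 0 0
0 0 1 0 0
0 1 1 1 0
0 0 1 0 0
0 0 0 0 0

After press 6 at (2,2):
0 0 0 0 0
0 0 0 0 0
0 0 0 0 0
0 0 0 0 0
0 0 0 0 0

Lights still on: 0

Answer: yes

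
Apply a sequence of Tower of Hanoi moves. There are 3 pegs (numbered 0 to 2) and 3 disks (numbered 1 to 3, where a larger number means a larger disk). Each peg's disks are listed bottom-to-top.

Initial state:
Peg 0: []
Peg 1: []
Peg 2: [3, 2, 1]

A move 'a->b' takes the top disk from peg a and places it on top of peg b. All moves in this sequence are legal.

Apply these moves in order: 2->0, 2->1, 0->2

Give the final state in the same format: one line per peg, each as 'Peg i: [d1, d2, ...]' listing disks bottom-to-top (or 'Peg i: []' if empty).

After move 1 (2->0):
Peg 0: [1]
Peg 1: []
Peg 2: [3, 2]

After move 2 (2->1):
Peg 0: [1]
Peg 1: [2]
Peg 2: [3]

After move 3 (0->2):
Peg 0: []
Peg 1: [2]
Peg 2: [3, 1]

Answer: Peg 0: []
Peg 1: [2]
Peg 2: [3, 1]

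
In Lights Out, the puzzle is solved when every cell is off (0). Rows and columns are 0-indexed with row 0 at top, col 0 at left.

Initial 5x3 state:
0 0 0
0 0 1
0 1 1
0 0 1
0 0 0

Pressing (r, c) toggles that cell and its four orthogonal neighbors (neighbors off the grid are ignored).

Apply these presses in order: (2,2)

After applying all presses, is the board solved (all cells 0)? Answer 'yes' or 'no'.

After press 1 at (2,2):
0 0 0
0 0 0
0 0 0
0 0 0
0 0 0

Lights still on: 0

Answer: yes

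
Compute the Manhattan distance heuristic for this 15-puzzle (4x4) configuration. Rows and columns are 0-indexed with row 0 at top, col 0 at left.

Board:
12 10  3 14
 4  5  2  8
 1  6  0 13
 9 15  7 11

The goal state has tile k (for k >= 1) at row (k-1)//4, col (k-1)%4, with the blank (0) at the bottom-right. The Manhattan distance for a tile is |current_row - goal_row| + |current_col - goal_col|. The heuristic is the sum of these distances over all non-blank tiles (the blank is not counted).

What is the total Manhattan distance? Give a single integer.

Answer: 32

Derivation:
Tile 12: at (0,0), goal (2,3), distance |0-2|+|0-3| = 5
Tile 10: at (0,1), goal (2,1), distance |0-2|+|1-1| = 2
Tile 3: at (0,2), goal (0,2), distance |0-0|+|2-2| = 0
Tile 14: at (0,3), goal (3,1), distance |0-3|+|3-1| = 5
Tile 4: at (1,0), goal (0,3), distance |1-0|+|0-3| = 4
Tile 5: at (1,1), goal (1,0), distance |1-1|+|1-0| = 1
Tile 2: at (1,2), goal (0,1), distance |1-0|+|2-1| = 2
Tile 8: at (1,3), goal (1,3), distance |1-1|+|3-3| = 0
Tile 1: at (2,0), goal (0,0), distance |2-0|+|0-0| = 2
Tile 6: at (2,1), goal (1,1), distance |2-1|+|1-1| = 1
Tile 13: at (2,3), goal (3,0), distance |2-3|+|3-0| = 4
Tile 9: at (3,0), goal (2,0), distance |3-2|+|0-0| = 1
Tile 15: at (3,1), goal (3,2), distance |3-3|+|1-2| = 1
Tile 7: at (3,2), goal (1,2), distance |3-1|+|2-2| = 2
Tile 11: at (3,3), goal (2,2), distance |3-2|+|3-2| = 2
Sum: 5 + 2 + 0 + 5 + 4 + 1 + 2 + 0 + 2 + 1 + 4 + 1 + 1 + 2 + 2 = 32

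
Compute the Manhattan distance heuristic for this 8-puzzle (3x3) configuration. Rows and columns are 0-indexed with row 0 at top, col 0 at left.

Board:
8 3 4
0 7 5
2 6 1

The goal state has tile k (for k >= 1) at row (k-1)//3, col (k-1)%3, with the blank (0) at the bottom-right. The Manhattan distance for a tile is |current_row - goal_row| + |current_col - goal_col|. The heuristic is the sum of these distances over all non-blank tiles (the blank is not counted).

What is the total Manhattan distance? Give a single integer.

Answer: 19

Derivation:
Tile 8: (0,0)->(2,1) = 3
Tile 3: (0,1)->(0,2) = 1
Tile 4: (0,2)->(1,0) = 3
Tile 7: (1,1)->(2,0) = 2
Tile 5: (1,2)->(1,1) = 1
Tile 2: (2,0)->(0,1) = 3
Tile 6: (2,1)->(1,2) = 2
Tile 1: (2,2)->(0,0) = 4
Sum: 3 + 1 + 3 + 2 + 1 + 3 + 2 + 4 = 19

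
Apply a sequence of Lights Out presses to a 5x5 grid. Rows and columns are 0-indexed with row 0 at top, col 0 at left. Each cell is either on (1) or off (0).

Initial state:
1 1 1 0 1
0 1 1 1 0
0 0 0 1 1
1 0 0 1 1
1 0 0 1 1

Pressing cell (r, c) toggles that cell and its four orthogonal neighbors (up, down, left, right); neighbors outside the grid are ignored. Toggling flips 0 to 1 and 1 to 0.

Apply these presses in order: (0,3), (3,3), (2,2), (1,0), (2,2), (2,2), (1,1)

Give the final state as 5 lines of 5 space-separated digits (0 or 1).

After press 1 at (0,3):
1 1 0 1 0
0 1 1 0 0
0 0 0 1 1
1 0 0 1 1
1 0 0 1 1

After press 2 at (3,3):
1 1 0 1 0
0 1 1 0 0
0 0 0 0 1
1 0 1 0 0
1 0 0 0 1

After press 3 at (2,2):
1 1 0 1 0
0 1 0 0 0
0 1 1 1 1
1 0 0 0 0
1 0 0 0 1

After press 4 at (1,0):
0 1 0 1 0
1 0 0 0 0
1 1 1 1 1
1 0 0 0 0
1 0 0 0 1

After press 5 at (2,2):
0 1 0 1 0
1 0 1 0 0
1 0 0 0 1
1 0 1 0 0
1 0 0 0 1

After press 6 at (2,2):
0 1 0 1 0
1 0 0 0 0
1 1 1 1 1
1 0 0 0 0
1 0 0 0 1

After press 7 at (1,1):
0 0 0 1 0
0 1 1 0 0
1 0 1 1 1
1 0 0 0 0
1 0 0 0 1

Answer: 0 0 0 1 0
0 1 1 0 0
1 0 1 1 1
1 0 0 0 0
1 0 0 0 1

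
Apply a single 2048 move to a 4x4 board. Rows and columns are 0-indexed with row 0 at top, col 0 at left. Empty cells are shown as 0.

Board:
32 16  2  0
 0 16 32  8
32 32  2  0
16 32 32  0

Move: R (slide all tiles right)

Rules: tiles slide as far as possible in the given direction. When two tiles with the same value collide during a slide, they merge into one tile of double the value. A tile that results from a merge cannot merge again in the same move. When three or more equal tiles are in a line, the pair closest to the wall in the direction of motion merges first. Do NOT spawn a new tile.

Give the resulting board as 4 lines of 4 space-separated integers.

Answer:  0 32 16  2
 0 16 32  8
 0  0 64  2
 0  0 16 64

Derivation:
Slide right:
row 0: [32, 16, 2, 0] -> [0, 32, 16, 2]
row 1: [0, 16, 32, 8] -> [0, 16, 32, 8]
row 2: [32, 32, 2, 0] -> [0, 0, 64, 2]
row 3: [16, 32, 32, 0] -> [0, 0, 16, 64]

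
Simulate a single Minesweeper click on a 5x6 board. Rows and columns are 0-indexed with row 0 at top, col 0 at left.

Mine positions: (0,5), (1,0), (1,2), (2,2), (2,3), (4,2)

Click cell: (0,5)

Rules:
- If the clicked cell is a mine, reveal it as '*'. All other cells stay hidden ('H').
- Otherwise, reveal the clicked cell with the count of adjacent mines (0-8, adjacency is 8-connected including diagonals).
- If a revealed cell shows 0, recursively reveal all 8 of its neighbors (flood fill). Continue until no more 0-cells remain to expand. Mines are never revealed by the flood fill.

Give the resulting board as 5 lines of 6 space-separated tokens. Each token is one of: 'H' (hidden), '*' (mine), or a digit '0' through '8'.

H H H H H *
H H H H H H
H H H H H H
H H H H H H
H H H H H H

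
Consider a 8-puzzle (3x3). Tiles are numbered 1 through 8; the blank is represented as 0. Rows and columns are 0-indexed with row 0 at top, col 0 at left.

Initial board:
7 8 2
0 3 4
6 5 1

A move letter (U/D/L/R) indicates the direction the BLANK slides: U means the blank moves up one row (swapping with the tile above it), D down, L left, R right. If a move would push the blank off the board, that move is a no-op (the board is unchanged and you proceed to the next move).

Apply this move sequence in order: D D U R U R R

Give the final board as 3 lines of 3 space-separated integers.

Answer: 7 2 0
3 8 4
6 5 1

Derivation:
After move 1 (D):
7 8 2
6 3 4
0 5 1

After move 2 (D):
7 8 2
6 3 4
0 5 1

After move 3 (U):
7 8 2
0 3 4
6 5 1

After move 4 (R):
7 8 2
3 0 4
6 5 1

After move 5 (U):
7 0 2
3 8 4
6 5 1

After move 6 (R):
7 2 0
3 8 4
6 5 1

After move 7 (R):
7 2 0
3 8 4
6 5 1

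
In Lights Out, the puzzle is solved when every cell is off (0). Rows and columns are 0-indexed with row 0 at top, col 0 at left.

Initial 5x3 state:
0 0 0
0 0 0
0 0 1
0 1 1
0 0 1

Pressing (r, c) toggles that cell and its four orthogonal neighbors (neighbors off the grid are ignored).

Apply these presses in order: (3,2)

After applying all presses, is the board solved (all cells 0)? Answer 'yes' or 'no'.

Answer: yes

Derivation:
After press 1 at (3,2):
0 0 0
0 0 0
0 0 0
0 0 0
0 0 0

Lights still on: 0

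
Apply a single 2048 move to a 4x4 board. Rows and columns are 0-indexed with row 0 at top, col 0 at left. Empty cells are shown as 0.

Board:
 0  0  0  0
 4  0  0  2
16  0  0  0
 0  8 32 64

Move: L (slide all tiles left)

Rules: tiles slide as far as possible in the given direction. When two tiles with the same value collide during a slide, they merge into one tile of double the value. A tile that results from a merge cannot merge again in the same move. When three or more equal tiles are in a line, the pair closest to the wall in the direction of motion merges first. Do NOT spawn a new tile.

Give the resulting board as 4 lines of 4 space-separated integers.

Answer:  0  0  0  0
 4  2  0  0
16  0  0  0
 8 32 64  0

Derivation:
Slide left:
row 0: [0, 0, 0, 0] -> [0, 0, 0, 0]
row 1: [4, 0, 0, 2] -> [4, 2, 0, 0]
row 2: [16, 0, 0, 0] -> [16, 0, 0, 0]
row 3: [0, 8, 32, 64] -> [8, 32, 64, 0]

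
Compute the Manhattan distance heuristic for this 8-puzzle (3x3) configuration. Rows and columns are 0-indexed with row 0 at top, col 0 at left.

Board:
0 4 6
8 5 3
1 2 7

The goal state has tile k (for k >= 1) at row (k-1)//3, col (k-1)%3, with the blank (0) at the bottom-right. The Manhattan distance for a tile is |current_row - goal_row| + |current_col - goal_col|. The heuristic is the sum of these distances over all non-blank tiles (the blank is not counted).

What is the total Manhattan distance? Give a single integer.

Tile 4: (0,1)->(1,0) = 2
Tile 6: (0,2)->(1,2) = 1
Tile 8: (1,0)->(2,1) = 2
Tile 5: (1,1)->(1,1) = 0
Tile 3: (1,2)->(0,2) = 1
Tile 1: (2,0)->(0,0) = 2
Tile 2: (2,1)->(0,1) = 2
Tile 7: (2,2)->(2,0) = 2
Sum: 2 + 1 + 2 + 0 + 1 + 2 + 2 + 2 = 12

Answer: 12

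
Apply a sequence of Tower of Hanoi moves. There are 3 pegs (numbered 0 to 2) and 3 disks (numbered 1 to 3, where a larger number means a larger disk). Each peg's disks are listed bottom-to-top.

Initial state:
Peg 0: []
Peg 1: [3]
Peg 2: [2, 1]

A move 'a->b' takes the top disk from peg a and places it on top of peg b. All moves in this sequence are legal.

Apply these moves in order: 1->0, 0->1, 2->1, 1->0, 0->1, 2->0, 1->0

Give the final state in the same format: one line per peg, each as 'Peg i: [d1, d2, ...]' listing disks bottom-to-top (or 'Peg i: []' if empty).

After move 1 (1->0):
Peg 0: [3]
Peg 1: []
Peg 2: [2, 1]

After move 2 (0->1):
Peg 0: []
Peg 1: [3]
Peg 2: [2, 1]

After move 3 (2->1):
Peg 0: []
Peg 1: [3, 1]
Peg 2: [2]

After move 4 (1->0):
Peg 0: [1]
Peg 1: [3]
Peg 2: [2]

After move 5 (0->1):
Peg 0: []
Peg 1: [3, 1]
Peg 2: [2]

After move 6 (2->0):
Peg 0: [2]
Peg 1: [3, 1]
Peg 2: []

After move 7 (1->0):
Peg 0: [2, 1]
Peg 1: [3]
Peg 2: []

Answer: Peg 0: [2, 1]
Peg 1: [3]
Peg 2: []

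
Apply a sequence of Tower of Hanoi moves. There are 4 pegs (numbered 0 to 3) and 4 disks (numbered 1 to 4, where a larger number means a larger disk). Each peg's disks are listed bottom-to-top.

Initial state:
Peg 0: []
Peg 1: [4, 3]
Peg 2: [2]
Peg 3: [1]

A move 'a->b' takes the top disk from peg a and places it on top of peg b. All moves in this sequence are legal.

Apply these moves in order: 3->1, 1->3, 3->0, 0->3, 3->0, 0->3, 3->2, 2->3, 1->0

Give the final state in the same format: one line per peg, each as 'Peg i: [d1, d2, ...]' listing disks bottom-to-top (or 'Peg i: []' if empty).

Answer: Peg 0: [3]
Peg 1: [4]
Peg 2: [2]
Peg 3: [1]

Derivation:
After move 1 (3->1):
Peg 0: []
Peg 1: [4, 3, 1]
Peg 2: [2]
Peg 3: []

After move 2 (1->3):
Peg 0: []
Peg 1: [4, 3]
Peg 2: [2]
Peg 3: [1]

After move 3 (3->0):
Peg 0: [1]
Peg 1: [4, 3]
Peg 2: [2]
Peg 3: []

After move 4 (0->3):
Peg 0: []
Peg 1: [4, 3]
Peg 2: [2]
Peg 3: [1]

After move 5 (3->0):
Peg 0: [1]
Peg 1: [4, 3]
Peg 2: [2]
Peg 3: []

After move 6 (0->3):
Peg 0: []
Peg 1: [4, 3]
Peg 2: [2]
Peg 3: [1]

After move 7 (3->2):
Peg 0: []
Peg 1: [4, 3]
Peg 2: [2, 1]
Peg 3: []

After move 8 (2->3):
Peg 0: []
Peg 1: [4, 3]
Peg 2: [2]
Peg 3: [1]

After move 9 (1->0):
Peg 0: [3]
Peg 1: [4]
Peg 2: [2]
Peg 3: [1]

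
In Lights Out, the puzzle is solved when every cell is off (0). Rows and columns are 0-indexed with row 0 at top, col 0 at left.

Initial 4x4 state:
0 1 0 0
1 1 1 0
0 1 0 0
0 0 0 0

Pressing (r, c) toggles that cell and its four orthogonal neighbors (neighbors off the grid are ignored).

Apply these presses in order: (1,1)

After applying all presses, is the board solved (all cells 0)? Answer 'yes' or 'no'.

After press 1 at (1,1):
0 0 0 0
0 0 0 0
0 0 0 0
0 0 0 0

Lights still on: 0

Answer: yes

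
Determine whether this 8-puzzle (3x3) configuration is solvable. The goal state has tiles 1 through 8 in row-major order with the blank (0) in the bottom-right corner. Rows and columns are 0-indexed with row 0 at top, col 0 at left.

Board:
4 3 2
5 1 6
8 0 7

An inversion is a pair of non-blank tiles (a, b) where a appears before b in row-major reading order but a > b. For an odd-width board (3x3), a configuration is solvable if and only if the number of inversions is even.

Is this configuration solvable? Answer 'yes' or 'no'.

Inversions (pairs i<j in row-major order where tile[i] > tile[j] > 0): 8
8 is even, so the puzzle is solvable.

Answer: yes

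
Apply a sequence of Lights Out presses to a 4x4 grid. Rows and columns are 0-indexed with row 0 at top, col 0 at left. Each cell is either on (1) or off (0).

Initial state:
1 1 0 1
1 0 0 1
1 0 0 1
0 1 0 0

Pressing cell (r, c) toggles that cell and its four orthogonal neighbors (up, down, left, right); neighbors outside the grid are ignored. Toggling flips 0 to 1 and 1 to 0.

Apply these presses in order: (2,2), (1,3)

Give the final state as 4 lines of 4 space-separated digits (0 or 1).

After press 1 at (2,2):
1 1 0 1
1 0 1 1
1 1 1 0
0 1 1 0

After press 2 at (1,3):
1 1 0 0
1 0 0 0
1 1 1 1
0 1 1 0

Answer: 1 1 0 0
1 0 0 0
1 1 1 1
0 1 1 0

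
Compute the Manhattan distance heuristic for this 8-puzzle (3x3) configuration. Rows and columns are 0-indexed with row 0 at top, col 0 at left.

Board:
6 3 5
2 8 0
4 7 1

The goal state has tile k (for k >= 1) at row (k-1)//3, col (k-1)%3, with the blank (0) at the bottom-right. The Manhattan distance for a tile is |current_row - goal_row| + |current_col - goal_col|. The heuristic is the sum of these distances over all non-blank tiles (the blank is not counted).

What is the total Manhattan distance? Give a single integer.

Answer: 15

Derivation:
Tile 6: at (0,0), goal (1,2), distance |0-1|+|0-2| = 3
Tile 3: at (0,1), goal (0,2), distance |0-0|+|1-2| = 1
Tile 5: at (0,2), goal (1,1), distance |0-1|+|2-1| = 2
Tile 2: at (1,0), goal (0,1), distance |1-0|+|0-1| = 2
Tile 8: at (1,1), goal (2,1), distance |1-2|+|1-1| = 1
Tile 4: at (2,0), goal (1,0), distance |2-1|+|0-0| = 1
Tile 7: at (2,1), goal (2,0), distance |2-2|+|1-0| = 1
Tile 1: at (2,2), goal (0,0), distance |2-0|+|2-0| = 4
Sum: 3 + 1 + 2 + 2 + 1 + 1 + 1 + 4 = 15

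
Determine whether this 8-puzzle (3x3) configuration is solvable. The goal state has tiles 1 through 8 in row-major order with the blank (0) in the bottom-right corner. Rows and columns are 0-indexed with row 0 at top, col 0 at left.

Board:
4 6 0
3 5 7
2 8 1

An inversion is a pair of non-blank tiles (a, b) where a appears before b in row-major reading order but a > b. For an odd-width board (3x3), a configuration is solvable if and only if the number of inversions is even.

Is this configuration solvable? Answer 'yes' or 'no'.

Answer: no

Derivation:
Inversions (pairs i<j in row-major order where tile[i] > tile[j] > 0): 15
15 is odd, so the puzzle is not solvable.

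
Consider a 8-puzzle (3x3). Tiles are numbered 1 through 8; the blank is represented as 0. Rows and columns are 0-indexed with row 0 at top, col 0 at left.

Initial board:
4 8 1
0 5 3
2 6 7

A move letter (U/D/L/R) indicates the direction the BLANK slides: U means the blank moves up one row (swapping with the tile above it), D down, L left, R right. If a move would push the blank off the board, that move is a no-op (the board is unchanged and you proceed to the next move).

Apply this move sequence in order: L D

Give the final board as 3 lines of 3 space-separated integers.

After move 1 (L):
4 8 1
0 5 3
2 6 7

After move 2 (D):
4 8 1
2 5 3
0 6 7

Answer: 4 8 1
2 5 3
0 6 7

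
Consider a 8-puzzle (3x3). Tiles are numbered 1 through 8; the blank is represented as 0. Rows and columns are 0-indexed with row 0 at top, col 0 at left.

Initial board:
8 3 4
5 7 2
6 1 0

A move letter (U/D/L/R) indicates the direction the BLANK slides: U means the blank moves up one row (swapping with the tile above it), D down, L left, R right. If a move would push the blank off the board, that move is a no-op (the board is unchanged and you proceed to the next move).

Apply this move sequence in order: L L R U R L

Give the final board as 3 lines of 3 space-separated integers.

After move 1 (L):
8 3 4
5 7 2
6 0 1

After move 2 (L):
8 3 4
5 7 2
0 6 1

After move 3 (R):
8 3 4
5 7 2
6 0 1

After move 4 (U):
8 3 4
5 0 2
6 7 1

After move 5 (R):
8 3 4
5 2 0
6 7 1

After move 6 (L):
8 3 4
5 0 2
6 7 1

Answer: 8 3 4
5 0 2
6 7 1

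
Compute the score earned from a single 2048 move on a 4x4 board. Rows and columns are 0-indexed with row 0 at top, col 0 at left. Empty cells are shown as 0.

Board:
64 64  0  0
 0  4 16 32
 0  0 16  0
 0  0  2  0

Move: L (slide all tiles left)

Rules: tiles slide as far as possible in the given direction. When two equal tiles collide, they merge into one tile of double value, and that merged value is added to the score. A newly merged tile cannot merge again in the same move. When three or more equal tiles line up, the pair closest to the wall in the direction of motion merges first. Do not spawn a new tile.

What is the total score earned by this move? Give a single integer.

Slide left:
row 0: [64, 64, 0, 0] -> [128, 0, 0, 0]  score +128 (running 128)
row 1: [0, 4, 16, 32] -> [4, 16, 32, 0]  score +0 (running 128)
row 2: [0, 0, 16, 0] -> [16, 0, 0, 0]  score +0 (running 128)
row 3: [0, 0, 2, 0] -> [2, 0, 0, 0]  score +0 (running 128)
Board after move:
128   0   0   0
  4  16  32   0
 16   0   0   0
  2   0   0   0

Answer: 128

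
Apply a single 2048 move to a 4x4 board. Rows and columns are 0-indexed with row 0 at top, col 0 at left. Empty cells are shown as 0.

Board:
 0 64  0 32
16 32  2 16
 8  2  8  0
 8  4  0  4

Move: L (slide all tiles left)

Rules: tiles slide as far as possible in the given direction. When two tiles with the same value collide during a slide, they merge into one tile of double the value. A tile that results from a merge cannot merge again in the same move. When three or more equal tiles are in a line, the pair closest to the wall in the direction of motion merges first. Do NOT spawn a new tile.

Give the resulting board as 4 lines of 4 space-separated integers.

Answer: 64 32  0  0
16 32  2 16
 8  2  8  0
 8  8  0  0

Derivation:
Slide left:
row 0: [0, 64, 0, 32] -> [64, 32, 0, 0]
row 1: [16, 32, 2, 16] -> [16, 32, 2, 16]
row 2: [8, 2, 8, 0] -> [8, 2, 8, 0]
row 3: [8, 4, 0, 4] -> [8, 8, 0, 0]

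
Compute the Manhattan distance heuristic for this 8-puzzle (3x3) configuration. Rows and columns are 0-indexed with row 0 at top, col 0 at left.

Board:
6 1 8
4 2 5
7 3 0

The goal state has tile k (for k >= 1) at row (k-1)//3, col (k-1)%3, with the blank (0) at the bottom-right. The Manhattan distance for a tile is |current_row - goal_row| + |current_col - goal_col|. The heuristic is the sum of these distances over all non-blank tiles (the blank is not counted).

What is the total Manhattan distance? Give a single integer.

Answer: 12

Derivation:
Tile 6: (0,0)->(1,2) = 3
Tile 1: (0,1)->(0,0) = 1
Tile 8: (0,2)->(2,1) = 3
Tile 4: (1,0)->(1,0) = 0
Tile 2: (1,1)->(0,1) = 1
Tile 5: (1,2)->(1,1) = 1
Tile 7: (2,0)->(2,0) = 0
Tile 3: (2,1)->(0,2) = 3
Sum: 3 + 1 + 3 + 0 + 1 + 1 + 0 + 3 = 12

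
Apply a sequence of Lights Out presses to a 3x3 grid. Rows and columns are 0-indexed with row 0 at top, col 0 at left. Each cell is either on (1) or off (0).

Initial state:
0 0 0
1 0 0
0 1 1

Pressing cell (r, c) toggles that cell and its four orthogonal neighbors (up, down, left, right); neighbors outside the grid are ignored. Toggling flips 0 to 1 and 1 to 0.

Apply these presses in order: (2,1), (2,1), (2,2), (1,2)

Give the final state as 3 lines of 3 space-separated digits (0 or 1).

Answer: 0 0 1
1 1 0
0 0 1

Derivation:
After press 1 at (2,1):
0 0 0
1 1 0
1 0 0

After press 2 at (2,1):
0 0 0
1 0 0
0 1 1

After press 3 at (2,2):
0 0 0
1 0 1
0 0 0

After press 4 at (1,2):
0 0 1
1 1 0
0 0 1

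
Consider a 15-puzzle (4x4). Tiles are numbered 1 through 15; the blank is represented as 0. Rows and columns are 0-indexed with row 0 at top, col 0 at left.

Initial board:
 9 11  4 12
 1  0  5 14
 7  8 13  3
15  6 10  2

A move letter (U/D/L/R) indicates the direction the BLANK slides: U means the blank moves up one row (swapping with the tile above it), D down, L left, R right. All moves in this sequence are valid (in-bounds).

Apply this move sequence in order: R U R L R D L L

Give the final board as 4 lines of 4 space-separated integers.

Answer:  9 11 12 14
 1  0  5  4
 7  8 13  3
15  6 10  2

Derivation:
After move 1 (R):
 9 11  4 12
 1  5  0 14
 7  8 13  3
15  6 10  2

After move 2 (U):
 9 11  0 12
 1  5  4 14
 7  8 13  3
15  6 10  2

After move 3 (R):
 9 11 12  0
 1  5  4 14
 7  8 13  3
15  6 10  2

After move 4 (L):
 9 11  0 12
 1  5  4 14
 7  8 13  3
15  6 10  2

After move 5 (R):
 9 11 12  0
 1  5  4 14
 7  8 13  3
15  6 10  2

After move 6 (D):
 9 11 12 14
 1  5  4  0
 7  8 13  3
15  6 10  2

After move 7 (L):
 9 11 12 14
 1  5  0  4
 7  8 13  3
15  6 10  2

After move 8 (L):
 9 11 12 14
 1  0  5  4
 7  8 13  3
15  6 10  2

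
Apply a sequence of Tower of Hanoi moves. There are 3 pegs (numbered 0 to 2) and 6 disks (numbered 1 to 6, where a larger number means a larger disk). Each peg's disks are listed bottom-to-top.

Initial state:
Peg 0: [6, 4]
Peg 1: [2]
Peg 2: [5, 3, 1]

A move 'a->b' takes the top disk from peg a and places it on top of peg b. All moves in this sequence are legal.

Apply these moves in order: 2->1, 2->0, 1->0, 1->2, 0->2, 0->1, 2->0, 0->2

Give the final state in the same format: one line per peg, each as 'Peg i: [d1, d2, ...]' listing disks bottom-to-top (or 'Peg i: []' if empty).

After move 1 (2->1):
Peg 0: [6, 4]
Peg 1: [2, 1]
Peg 2: [5, 3]

After move 2 (2->0):
Peg 0: [6, 4, 3]
Peg 1: [2, 1]
Peg 2: [5]

After move 3 (1->0):
Peg 0: [6, 4, 3, 1]
Peg 1: [2]
Peg 2: [5]

After move 4 (1->2):
Peg 0: [6, 4, 3, 1]
Peg 1: []
Peg 2: [5, 2]

After move 5 (0->2):
Peg 0: [6, 4, 3]
Peg 1: []
Peg 2: [5, 2, 1]

After move 6 (0->1):
Peg 0: [6, 4]
Peg 1: [3]
Peg 2: [5, 2, 1]

After move 7 (2->0):
Peg 0: [6, 4, 1]
Peg 1: [3]
Peg 2: [5, 2]

After move 8 (0->2):
Peg 0: [6, 4]
Peg 1: [3]
Peg 2: [5, 2, 1]

Answer: Peg 0: [6, 4]
Peg 1: [3]
Peg 2: [5, 2, 1]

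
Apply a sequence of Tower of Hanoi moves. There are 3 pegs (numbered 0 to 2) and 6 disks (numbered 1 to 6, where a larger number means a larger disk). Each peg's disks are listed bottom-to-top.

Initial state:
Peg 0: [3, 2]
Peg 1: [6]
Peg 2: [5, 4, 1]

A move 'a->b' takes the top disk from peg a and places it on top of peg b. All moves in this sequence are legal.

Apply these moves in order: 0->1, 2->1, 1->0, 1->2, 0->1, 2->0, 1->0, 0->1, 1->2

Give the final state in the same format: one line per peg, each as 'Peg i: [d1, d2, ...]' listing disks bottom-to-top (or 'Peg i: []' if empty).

After move 1 (0->1):
Peg 0: [3]
Peg 1: [6, 2]
Peg 2: [5, 4, 1]

After move 2 (2->1):
Peg 0: [3]
Peg 1: [6, 2, 1]
Peg 2: [5, 4]

After move 3 (1->0):
Peg 0: [3, 1]
Peg 1: [6, 2]
Peg 2: [5, 4]

After move 4 (1->2):
Peg 0: [3, 1]
Peg 1: [6]
Peg 2: [5, 4, 2]

After move 5 (0->1):
Peg 0: [3]
Peg 1: [6, 1]
Peg 2: [5, 4, 2]

After move 6 (2->0):
Peg 0: [3, 2]
Peg 1: [6, 1]
Peg 2: [5, 4]

After move 7 (1->0):
Peg 0: [3, 2, 1]
Peg 1: [6]
Peg 2: [5, 4]

After move 8 (0->1):
Peg 0: [3, 2]
Peg 1: [6, 1]
Peg 2: [5, 4]

After move 9 (1->2):
Peg 0: [3, 2]
Peg 1: [6]
Peg 2: [5, 4, 1]

Answer: Peg 0: [3, 2]
Peg 1: [6]
Peg 2: [5, 4, 1]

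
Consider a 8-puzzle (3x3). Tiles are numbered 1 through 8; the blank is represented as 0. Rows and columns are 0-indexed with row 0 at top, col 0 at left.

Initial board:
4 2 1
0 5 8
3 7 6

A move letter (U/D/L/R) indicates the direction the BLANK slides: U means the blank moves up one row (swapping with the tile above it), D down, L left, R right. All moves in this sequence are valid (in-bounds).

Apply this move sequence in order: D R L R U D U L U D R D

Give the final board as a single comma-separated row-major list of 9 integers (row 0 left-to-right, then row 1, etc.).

Answer: 4, 2, 1, 3, 5, 8, 7, 0, 6

Derivation:
After move 1 (D):
4 2 1
3 5 8
0 7 6

After move 2 (R):
4 2 1
3 5 8
7 0 6

After move 3 (L):
4 2 1
3 5 8
0 7 6

After move 4 (R):
4 2 1
3 5 8
7 0 6

After move 5 (U):
4 2 1
3 0 8
7 5 6

After move 6 (D):
4 2 1
3 5 8
7 0 6

After move 7 (U):
4 2 1
3 0 8
7 5 6

After move 8 (L):
4 2 1
0 3 8
7 5 6

After move 9 (U):
0 2 1
4 3 8
7 5 6

After move 10 (D):
4 2 1
0 3 8
7 5 6

After move 11 (R):
4 2 1
3 0 8
7 5 6

After move 12 (D):
4 2 1
3 5 8
7 0 6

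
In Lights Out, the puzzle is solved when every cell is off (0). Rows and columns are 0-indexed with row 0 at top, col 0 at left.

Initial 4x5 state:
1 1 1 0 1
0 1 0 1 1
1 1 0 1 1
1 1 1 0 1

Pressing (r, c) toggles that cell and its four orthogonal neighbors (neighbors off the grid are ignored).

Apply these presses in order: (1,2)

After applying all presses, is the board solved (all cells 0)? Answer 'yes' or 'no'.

Answer: no

Derivation:
After press 1 at (1,2):
1 1 0 0 1
0 0 1 0 1
1 1 1 1 1
1 1 1 0 1

Lights still on: 14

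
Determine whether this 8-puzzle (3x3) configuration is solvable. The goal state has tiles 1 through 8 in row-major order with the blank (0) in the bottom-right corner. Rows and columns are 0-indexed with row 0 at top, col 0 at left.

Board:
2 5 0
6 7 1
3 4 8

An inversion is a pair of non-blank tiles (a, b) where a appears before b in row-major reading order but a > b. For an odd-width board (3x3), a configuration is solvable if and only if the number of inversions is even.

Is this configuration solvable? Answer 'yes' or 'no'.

Answer: yes

Derivation:
Inversions (pairs i<j in row-major order where tile[i] > tile[j] > 0): 10
10 is even, so the puzzle is solvable.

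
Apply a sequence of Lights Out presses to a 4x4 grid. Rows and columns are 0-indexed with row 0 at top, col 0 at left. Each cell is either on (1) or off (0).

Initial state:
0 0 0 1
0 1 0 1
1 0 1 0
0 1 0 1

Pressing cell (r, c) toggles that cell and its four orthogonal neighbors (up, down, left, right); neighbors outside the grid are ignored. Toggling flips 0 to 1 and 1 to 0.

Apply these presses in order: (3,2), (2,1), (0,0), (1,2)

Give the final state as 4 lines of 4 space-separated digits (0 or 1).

Answer: 1 1 1 1
1 1 1 0
0 1 0 0
0 1 1 0

Derivation:
After press 1 at (3,2):
0 0 0 1
0 1 0 1
1 0 0 0
0 0 1 0

After press 2 at (2,1):
0 0 0 1
0 0 0 1
0 1 1 0
0 1 1 0

After press 3 at (0,0):
1 1 0 1
1 0 0 1
0 1 1 0
0 1 1 0

After press 4 at (1,2):
1 1 1 1
1 1 1 0
0 1 0 0
0 1 1 0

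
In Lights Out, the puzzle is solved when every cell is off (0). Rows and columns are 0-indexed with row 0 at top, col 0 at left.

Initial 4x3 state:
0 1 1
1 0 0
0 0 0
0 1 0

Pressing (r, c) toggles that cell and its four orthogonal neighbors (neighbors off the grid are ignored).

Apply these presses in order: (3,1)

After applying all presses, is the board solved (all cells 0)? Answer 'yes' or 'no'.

Answer: no

Derivation:
After press 1 at (3,1):
0 1 1
1 0 0
0 1 0
1 0 1

Lights still on: 6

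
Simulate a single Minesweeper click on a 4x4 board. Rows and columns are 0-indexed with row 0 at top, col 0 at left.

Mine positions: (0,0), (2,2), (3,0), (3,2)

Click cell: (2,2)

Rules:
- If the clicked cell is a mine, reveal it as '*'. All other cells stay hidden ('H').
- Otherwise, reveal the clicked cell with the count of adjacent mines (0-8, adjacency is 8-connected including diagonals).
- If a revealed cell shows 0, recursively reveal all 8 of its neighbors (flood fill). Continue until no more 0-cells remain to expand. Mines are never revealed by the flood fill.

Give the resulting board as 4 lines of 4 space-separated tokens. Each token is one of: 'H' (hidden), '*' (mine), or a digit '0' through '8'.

H H H H
H H H H
H H * H
H H H H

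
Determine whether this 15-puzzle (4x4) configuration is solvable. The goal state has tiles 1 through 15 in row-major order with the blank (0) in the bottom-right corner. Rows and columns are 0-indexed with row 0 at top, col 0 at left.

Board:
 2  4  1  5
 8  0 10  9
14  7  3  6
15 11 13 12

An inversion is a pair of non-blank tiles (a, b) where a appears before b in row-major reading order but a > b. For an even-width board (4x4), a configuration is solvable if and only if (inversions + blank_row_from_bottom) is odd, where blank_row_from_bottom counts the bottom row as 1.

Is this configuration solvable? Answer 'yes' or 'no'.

Answer: yes

Derivation:
Inversions: 26
Blank is in row 1 (0-indexed from top), which is row 3 counting from the bottom (bottom = 1).
26 + 3 = 29, which is odd, so the puzzle is solvable.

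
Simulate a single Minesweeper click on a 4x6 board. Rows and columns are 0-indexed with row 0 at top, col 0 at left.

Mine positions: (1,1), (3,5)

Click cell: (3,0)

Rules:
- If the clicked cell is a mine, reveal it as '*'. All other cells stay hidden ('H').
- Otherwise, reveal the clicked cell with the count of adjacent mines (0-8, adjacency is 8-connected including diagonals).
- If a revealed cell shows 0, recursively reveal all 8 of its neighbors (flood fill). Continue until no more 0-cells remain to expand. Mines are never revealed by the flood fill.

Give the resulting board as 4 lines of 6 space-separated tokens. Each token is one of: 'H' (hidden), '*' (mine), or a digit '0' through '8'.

H H 1 0 0 0
H H 1 0 0 0
1 1 1 0 1 1
0 0 0 0 1 H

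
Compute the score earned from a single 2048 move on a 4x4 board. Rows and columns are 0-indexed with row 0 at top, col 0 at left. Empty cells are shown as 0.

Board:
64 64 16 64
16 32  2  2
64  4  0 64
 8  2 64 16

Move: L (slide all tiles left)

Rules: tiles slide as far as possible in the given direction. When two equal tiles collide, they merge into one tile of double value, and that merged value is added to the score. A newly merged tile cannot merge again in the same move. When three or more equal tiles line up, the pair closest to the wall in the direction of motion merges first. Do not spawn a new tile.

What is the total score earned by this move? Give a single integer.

Answer: 132

Derivation:
Slide left:
row 0: [64, 64, 16, 64] -> [128, 16, 64, 0]  score +128 (running 128)
row 1: [16, 32, 2, 2] -> [16, 32, 4, 0]  score +4 (running 132)
row 2: [64, 4, 0, 64] -> [64, 4, 64, 0]  score +0 (running 132)
row 3: [8, 2, 64, 16] -> [8, 2, 64, 16]  score +0 (running 132)
Board after move:
128  16  64   0
 16  32   4   0
 64   4  64   0
  8   2  64  16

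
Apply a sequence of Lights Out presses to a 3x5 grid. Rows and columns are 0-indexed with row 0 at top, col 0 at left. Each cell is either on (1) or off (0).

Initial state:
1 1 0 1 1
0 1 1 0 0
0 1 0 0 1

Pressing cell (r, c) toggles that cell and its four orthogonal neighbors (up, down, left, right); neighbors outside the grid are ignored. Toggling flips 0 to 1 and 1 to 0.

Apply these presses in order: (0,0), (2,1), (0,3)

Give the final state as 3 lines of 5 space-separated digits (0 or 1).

After press 1 at (0,0):
0 0 0 1 1
1 1 1 0 0
0 1 0 0 1

After press 2 at (2,1):
0 0 0 1 1
1 0 1 0 0
1 0 1 0 1

After press 3 at (0,3):
0 0 1 0 0
1 0 1 1 0
1 0 1 0 1

Answer: 0 0 1 0 0
1 0 1 1 0
1 0 1 0 1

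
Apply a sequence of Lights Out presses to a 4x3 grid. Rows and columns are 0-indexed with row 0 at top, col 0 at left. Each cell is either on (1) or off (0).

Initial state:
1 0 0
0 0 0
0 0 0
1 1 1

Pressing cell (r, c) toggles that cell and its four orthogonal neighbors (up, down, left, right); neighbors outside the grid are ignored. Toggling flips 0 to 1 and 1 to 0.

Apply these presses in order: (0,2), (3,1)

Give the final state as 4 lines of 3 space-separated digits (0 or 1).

Answer: 1 1 1
0 0 1
0 1 0
0 0 0

Derivation:
After press 1 at (0,2):
1 1 1
0 0 1
0 0 0
1 1 1

After press 2 at (3,1):
1 1 1
0 0 1
0 1 0
0 0 0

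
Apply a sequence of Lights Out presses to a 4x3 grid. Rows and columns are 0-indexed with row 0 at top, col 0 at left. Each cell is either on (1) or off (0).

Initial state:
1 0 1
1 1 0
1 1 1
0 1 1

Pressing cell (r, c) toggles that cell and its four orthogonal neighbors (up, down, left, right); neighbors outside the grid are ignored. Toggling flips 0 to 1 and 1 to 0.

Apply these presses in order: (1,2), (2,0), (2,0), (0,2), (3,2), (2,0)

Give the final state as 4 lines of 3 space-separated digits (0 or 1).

After press 1 at (1,2):
1 0 0
1 0 1
1 1 0
0 1 1

After press 2 at (2,0):
1 0 0
0 0 1
0 0 0
1 1 1

After press 3 at (2,0):
1 0 0
1 0 1
1 1 0
0 1 1

After press 4 at (0,2):
1 1 1
1 0 0
1 1 0
0 1 1

After press 5 at (3,2):
1 1 1
1 0 0
1 1 1
0 0 0

After press 6 at (2,0):
1 1 1
0 0 0
0 0 1
1 0 0

Answer: 1 1 1
0 0 0
0 0 1
1 0 0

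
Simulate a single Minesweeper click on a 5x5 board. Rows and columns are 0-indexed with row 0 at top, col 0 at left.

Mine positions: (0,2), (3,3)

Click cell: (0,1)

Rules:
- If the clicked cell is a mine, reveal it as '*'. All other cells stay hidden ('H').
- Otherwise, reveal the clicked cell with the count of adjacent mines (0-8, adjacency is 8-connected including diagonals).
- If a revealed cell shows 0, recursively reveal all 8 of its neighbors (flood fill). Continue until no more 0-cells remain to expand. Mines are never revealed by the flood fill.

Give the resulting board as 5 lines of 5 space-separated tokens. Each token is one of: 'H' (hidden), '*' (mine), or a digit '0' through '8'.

H 1 H H H
H H H H H
H H H H H
H H H H H
H H H H H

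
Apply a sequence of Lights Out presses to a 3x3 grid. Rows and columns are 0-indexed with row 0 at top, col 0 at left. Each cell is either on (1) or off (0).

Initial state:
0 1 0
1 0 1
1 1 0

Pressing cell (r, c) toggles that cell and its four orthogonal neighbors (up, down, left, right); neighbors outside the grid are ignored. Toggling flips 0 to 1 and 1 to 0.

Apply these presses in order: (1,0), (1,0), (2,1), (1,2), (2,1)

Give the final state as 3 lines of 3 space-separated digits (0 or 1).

Answer: 0 1 1
1 1 0
1 1 1

Derivation:
After press 1 at (1,0):
1 1 0
0 1 1
0 1 0

After press 2 at (1,0):
0 1 0
1 0 1
1 1 0

After press 3 at (2,1):
0 1 0
1 1 1
0 0 1

After press 4 at (1,2):
0 1 1
1 0 0
0 0 0

After press 5 at (2,1):
0 1 1
1 1 0
1 1 1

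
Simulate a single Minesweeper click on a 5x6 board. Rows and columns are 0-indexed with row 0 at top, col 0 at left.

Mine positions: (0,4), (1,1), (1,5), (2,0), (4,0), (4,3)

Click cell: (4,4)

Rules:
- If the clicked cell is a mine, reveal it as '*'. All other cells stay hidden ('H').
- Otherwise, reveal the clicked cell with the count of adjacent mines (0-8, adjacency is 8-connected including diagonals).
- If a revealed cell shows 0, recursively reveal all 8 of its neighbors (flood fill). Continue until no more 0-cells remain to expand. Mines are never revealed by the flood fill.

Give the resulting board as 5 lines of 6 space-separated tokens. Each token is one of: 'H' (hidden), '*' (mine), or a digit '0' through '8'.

H H H H H H
H H H H H H
H H H H H H
H H H H H H
H H H H 1 H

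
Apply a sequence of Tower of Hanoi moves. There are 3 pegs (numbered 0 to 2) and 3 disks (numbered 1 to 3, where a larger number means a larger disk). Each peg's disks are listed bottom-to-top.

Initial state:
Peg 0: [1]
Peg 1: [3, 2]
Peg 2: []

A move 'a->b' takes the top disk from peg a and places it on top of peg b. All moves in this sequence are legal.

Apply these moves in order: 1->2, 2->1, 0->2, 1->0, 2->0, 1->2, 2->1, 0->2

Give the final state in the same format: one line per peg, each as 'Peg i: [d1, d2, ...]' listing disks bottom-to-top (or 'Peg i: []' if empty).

After move 1 (1->2):
Peg 0: [1]
Peg 1: [3]
Peg 2: [2]

After move 2 (2->1):
Peg 0: [1]
Peg 1: [3, 2]
Peg 2: []

After move 3 (0->2):
Peg 0: []
Peg 1: [3, 2]
Peg 2: [1]

After move 4 (1->0):
Peg 0: [2]
Peg 1: [3]
Peg 2: [1]

After move 5 (2->0):
Peg 0: [2, 1]
Peg 1: [3]
Peg 2: []

After move 6 (1->2):
Peg 0: [2, 1]
Peg 1: []
Peg 2: [3]

After move 7 (2->1):
Peg 0: [2, 1]
Peg 1: [3]
Peg 2: []

After move 8 (0->2):
Peg 0: [2]
Peg 1: [3]
Peg 2: [1]

Answer: Peg 0: [2]
Peg 1: [3]
Peg 2: [1]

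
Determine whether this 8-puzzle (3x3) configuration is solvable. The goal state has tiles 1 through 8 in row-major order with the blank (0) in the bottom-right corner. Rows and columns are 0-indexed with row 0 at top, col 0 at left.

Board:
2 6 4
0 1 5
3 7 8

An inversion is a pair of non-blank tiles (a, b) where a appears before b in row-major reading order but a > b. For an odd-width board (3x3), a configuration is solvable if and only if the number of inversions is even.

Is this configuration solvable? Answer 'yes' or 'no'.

Answer: yes

Derivation:
Inversions (pairs i<j in row-major order where tile[i] > tile[j] > 0): 8
8 is even, so the puzzle is solvable.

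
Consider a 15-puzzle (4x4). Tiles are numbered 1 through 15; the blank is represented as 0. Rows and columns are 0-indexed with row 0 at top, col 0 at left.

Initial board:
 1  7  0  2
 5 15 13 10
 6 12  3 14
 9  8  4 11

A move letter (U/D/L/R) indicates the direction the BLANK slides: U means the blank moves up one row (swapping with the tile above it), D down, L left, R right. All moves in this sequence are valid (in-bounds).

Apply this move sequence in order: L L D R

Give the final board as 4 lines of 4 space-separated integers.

Answer:  5  1  7  2
15  0 13 10
 6 12  3 14
 9  8  4 11

Derivation:
After move 1 (L):
 1  0  7  2
 5 15 13 10
 6 12  3 14
 9  8  4 11

After move 2 (L):
 0  1  7  2
 5 15 13 10
 6 12  3 14
 9  8  4 11

After move 3 (D):
 5  1  7  2
 0 15 13 10
 6 12  3 14
 9  8  4 11

After move 4 (R):
 5  1  7  2
15  0 13 10
 6 12  3 14
 9  8  4 11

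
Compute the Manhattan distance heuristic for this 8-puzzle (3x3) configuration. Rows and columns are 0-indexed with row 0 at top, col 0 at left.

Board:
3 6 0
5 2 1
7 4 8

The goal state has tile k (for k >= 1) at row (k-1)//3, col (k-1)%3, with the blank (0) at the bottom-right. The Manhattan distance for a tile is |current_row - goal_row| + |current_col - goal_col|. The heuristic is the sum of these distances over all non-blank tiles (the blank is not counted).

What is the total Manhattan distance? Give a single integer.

Answer: 12

Derivation:
Tile 3: at (0,0), goal (0,2), distance |0-0|+|0-2| = 2
Tile 6: at (0,1), goal (1,2), distance |0-1|+|1-2| = 2
Tile 5: at (1,0), goal (1,1), distance |1-1|+|0-1| = 1
Tile 2: at (1,1), goal (0,1), distance |1-0|+|1-1| = 1
Tile 1: at (1,2), goal (0,0), distance |1-0|+|2-0| = 3
Tile 7: at (2,0), goal (2,0), distance |2-2|+|0-0| = 0
Tile 4: at (2,1), goal (1,0), distance |2-1|+|1-0| = 2
Tile 8: at (2,2), goal (2,1), distance |2-2|+|2-1| = 1
Sum: 2 + 2 + 1 + 1 + 3 + 0 + 2 + 1 = 12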